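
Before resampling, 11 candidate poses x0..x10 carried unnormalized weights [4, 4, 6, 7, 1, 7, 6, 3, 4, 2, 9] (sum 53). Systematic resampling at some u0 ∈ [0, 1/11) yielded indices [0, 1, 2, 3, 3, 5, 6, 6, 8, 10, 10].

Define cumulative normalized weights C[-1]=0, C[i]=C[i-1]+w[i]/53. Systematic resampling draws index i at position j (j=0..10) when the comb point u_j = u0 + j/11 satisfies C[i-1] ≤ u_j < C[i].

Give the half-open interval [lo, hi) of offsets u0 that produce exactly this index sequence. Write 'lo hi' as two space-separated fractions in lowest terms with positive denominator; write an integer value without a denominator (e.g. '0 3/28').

7/583 14/583

C = [4/53, 8/53, 14/53, 21/53, 22/53, 29/53, 35/53, 38/53, 42/53, 44/53, 1]
j=0 picked index 0: u0 ∈ [0, 4/53)
j=1 picked index 1: u0 ∈ [-9/583, 35/583)
j=2 picked index 2: u0 ∈ [-18/583, 48/583)
j=3 picked index 3: u0 ∈ [-5/583, 72/583)
j=4 picked index 3: u0 ∈ [-58/583, 19/583)
j=5 picked index 5: u0 ∈ [-23/583, 54/583)
j=6 picked index 6: u0 ∈ [1/583, 67/583)
j=7 picked index 6: u0 ∈ [-52/583, 14/583)
j=8 picked index 8: u0 ∈ [-6/583, 38/583)
j=9 picked index 10: u0 ∈ [7/583, 2/11)
j=10 picked index 10: u0 ∈ [-46/583, 1/11)
intersection: [7/583, 14/583)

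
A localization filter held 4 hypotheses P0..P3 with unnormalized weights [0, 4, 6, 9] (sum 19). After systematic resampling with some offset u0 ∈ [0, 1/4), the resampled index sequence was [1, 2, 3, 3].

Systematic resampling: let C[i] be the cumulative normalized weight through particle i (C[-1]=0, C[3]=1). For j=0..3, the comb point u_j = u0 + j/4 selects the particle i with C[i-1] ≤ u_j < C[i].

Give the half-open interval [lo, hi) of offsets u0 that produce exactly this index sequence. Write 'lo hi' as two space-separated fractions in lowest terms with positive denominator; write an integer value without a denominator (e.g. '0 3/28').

1/38 4/19

C = [0, 4/19, 10/19, 1]
j=0 picked index 1: u0 ∈ [0, 4/19)
j=1 picked index 2: u0 ∈ [-3/76, 21/76)
j=2 picked index 3: u0 ∈ [1/38, 1/2)
j=3 picked index 3: u0 ∈ [-17/76, 1/4)
intersection: [1/38, 4/19)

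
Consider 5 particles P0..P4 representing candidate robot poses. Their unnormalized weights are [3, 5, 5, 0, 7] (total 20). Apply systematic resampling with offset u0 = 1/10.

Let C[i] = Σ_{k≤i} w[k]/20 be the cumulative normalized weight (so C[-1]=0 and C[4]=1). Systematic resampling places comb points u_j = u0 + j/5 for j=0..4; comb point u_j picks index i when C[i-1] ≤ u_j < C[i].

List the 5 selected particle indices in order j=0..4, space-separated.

C = [3/20, 2/5, 13/20, 13/20, 1]
j=0: u_0=1/10 ∈ [0, 3/20) → index 0
j=1: u_1=3/10 ∈ [3/20, 2/5) → index 1
j=2: u_2=1/2 ∈ [2/5, 13/20) → index 2
j=3: u_3=7/10 ∈ [13/20, 1) → index 4
j=4: u_4=9/10 ∈ [13/20, 1) → index 4

0 1 2 4 4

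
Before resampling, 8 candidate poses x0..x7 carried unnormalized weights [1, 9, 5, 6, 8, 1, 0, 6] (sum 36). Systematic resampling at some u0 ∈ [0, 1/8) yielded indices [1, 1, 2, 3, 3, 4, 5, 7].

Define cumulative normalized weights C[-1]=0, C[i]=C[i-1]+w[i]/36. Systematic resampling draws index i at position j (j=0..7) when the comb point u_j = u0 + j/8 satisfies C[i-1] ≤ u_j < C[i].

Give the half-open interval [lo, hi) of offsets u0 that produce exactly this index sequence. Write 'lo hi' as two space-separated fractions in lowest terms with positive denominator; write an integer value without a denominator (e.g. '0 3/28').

C = [1/36, 5/18, 5/12, 7/12, 29/36, 5/6, 5/6, 1]
j=0 picked index 1: u0 ∈ [1/36, 5/18)
j=1 picked index 1: u0 ∈ [-7/72, 11/72)
j=2 picked index 2: u0 ∈ [1/36, 1/6)
j=3 picked index 3: u0 ∈ [1/24, 5/24)
j=4 picked index 3: u0 ∈ [-1/12, 1/12)
j=5 picked index 4: u0 ∈ [-1/24, 13/72)
j=6 picked index 5: u0 ∈ [1/18, 1/12)
j=7 picked index 7: u0 ∈ [-1/24, 1/8)
intersection: [1/18, 1/12)

1/18 1/12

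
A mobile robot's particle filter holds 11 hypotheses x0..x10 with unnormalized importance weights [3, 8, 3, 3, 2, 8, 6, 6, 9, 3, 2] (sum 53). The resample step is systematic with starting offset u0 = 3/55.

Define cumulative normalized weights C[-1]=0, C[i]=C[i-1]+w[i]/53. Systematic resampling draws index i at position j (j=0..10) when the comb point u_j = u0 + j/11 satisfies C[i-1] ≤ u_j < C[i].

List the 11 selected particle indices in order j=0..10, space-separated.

0 1 2 4 5 5 6 7 8 8 10

C = [3/53, 11/53, 14/53, 17/53, 19/53, 27/53, 33/53, 39/53, 48/53, 51/53, 1]
j=0: u_0=3/55 ∈ [0, 3/53) → index 0
j=1: u_1=8/55 ∈ [3/53, 11/53) → index 1
j=2: u_2=13/55 ∈ [11/53, 14/53) → index 2
j=3: u_3=18/55 ∈ [17/53, 19/53) → index 4
j=4: u_4=23/55 ∈ [19/53, 27/53) → index 5
j=5: u_5=28/55 ∈ [19/53, 27/53) → index 5
j=6: u_6=3/5 ∈ [27/53, 33/53) → index 6
j=7: u_7=38/55 ∈ [33/53, 39/53) → index 7
j=8: u_8=43/55 ∈ [39/53, 48/53) → index 8
j=9: u_9=48/55 ∈ [39/53, 48/53) → index 8
j=10: u_10=53/55 ∈ [51/53, 1) → index 10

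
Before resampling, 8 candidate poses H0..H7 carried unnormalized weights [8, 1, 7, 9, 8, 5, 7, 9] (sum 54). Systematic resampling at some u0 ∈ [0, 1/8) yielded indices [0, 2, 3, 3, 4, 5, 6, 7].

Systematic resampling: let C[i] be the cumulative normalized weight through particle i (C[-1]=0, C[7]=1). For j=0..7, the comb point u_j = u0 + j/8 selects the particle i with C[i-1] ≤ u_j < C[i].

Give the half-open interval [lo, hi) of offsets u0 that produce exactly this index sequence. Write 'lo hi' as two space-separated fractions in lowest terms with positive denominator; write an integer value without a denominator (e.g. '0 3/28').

5/108 17/216

C = [4/27, 1/6, 8/27, 25/54, 11/18, 19/27, 5/6, 1]
j=0 picked index 0: u0 ∈ [0, 4/27)
j=1 picked index 2: u0 ∈ [1/24, 37/216)
j=2 picked index 3: u0 ∈ [5/108, 23/108)
j=3 picked index 3: u0 ∈ [-17/216, 19/216)
j=4 picked index 4: u0 ∈ [-1/27, 1/9)
j=5 picked index 5: u0 ∈ [-1/72, 17/216)
j=6 picked index 6: u0 ∈ [-5/108, 1/12)
j=7 picked index 7: u0 ∈ [-1/24, 1/8)
intersection: [5/108, 17/216)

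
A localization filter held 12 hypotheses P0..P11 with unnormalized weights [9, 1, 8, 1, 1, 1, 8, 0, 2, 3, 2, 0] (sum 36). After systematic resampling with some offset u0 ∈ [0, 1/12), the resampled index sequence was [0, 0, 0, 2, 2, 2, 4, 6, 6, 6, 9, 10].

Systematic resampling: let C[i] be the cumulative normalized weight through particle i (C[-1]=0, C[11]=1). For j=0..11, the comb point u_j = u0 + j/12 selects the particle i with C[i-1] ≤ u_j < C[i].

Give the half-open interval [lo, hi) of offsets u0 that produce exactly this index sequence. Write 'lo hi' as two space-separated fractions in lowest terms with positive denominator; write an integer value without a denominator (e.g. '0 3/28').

1/36 1/18

C = [1/4, 5/18, 1/2, 19/36, 5/9, 7/12, 29/36, 29/36, 31/36, 17/18, 1, 1]
j=0 picked index 0: u0 ∈ [0, 1/4)
j=1 picked index 0: u0 ∈ [-1/12, 1/6)
j=2 picked index 0: u0 ∈ [-1/6, 1/12)
j=3 picked index 2: u0 ∈ [1/36, 1/4)
j=4 picked index 2: u0 ∈ [-1/18, 1/6)
j=5 picked index 2: u0 ∈ [-5/36, 1/12)
j=6 picked index 4: u0 ∈ [1/36, 1/18)
j=7 picked index 6: u0 ∈ [0, 2/9)
j=8 picked index 6: u0 ∈ [-1/12, 5/36)
j=9 picked index 6: u0 ∈ [-1/6, 1/18)
j=10 picked index 9: u0 ∈ [1/36, 1/9)
j=11 picked index 10: u0 ∈ [1/36, 1/12)
intersection: [1/36, 1/18)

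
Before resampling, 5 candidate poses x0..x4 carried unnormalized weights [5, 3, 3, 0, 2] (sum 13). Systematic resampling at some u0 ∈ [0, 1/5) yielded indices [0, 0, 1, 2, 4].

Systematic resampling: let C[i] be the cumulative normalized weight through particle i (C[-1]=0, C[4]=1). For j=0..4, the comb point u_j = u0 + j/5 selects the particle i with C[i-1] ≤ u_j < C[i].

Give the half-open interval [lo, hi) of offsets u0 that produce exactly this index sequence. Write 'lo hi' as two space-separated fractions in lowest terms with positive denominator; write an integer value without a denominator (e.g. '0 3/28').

3/65 12/65

C = [5/13, 8/13, 11/13, 11/13, 1]
j=0 picked index 0: u0 ∈ [0, 5/13)
j=1 picked index 0: u0 ∈ [-1/5, 12/65)
j=2 picked index 1: u0 ∈ [-1/65, 14/65)
j=3 picked index 2: u0 ∈ [1/65, 16/65)
j=4 picked index 4: u0 ∈ [3/65, 1/5)
intersection: [3/65, 12/65)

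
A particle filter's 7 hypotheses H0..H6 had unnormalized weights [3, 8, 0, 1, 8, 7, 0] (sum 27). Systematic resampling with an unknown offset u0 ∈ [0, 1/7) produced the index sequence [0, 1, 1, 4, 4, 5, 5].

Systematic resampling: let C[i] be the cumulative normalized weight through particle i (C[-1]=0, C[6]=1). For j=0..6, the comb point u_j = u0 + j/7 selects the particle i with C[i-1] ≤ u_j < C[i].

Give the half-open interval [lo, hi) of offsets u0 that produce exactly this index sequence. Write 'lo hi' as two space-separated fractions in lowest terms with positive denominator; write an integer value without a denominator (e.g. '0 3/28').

C = [1/9, 11/27, 11/27, 4/9, 20/27, 1, 1]
j=0 picked index 0: u0 ∈ [0, 1/9)
j=1 picked index 1: u0 ∈ [-2/63, 50/189)
j=2 picked index 1: u0 ∈ [-11/63, 23/189)
j=3 picked index 4: u0 ∈ [1/63, 59/189)
j=4 picked index 4: u0 ∈ [-8/63, 32/189)
j=5 picked index 5: u0 ∈ [5/189, 2/7)
j=6 picked index 5: u0 ∈ [-22/189, 1/7)
intersection: [5/189, 1/9)

5/189 1/9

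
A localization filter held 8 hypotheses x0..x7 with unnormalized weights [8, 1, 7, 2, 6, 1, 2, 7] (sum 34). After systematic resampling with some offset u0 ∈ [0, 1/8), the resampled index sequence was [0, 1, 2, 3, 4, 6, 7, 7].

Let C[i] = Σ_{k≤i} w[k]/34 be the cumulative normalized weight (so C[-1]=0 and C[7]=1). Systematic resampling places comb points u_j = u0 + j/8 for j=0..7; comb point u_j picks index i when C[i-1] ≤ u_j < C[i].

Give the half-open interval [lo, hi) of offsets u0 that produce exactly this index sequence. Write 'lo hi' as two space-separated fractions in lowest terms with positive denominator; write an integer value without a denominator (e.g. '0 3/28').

C = [4/17, 9/34, 8/17, 9/17, 12/17, 25/34, 27/34, 1]
j=0 picked index 0: u0 ∈ [0, 4/17)
j=1 picked index 1: u0 ∈ [15/136, 19/136)
j=2 picked index 2: u0 ∈ [1/68, 15/68)
j=3 picked index 3: u0 ∈ [13/136, 21/136)
j=4 picked index 4: u0 ∈ [1/34, 7/34)
j=5 picked index 6: u0 ∈ [15/136, 23/136)
j=6 picked index 7: u0 ∈ [3/68, 1/4)
j=7 picked index 7: u0 ∈ [-11/136, 1/8)
intersection: [15/136, 1/8)

15/136 1/8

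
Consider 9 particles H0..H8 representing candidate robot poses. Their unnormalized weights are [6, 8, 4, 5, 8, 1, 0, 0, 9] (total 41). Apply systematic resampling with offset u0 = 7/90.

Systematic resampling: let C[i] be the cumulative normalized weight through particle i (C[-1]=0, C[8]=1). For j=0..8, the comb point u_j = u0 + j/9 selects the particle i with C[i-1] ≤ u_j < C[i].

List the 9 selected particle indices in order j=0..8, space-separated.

0 1 1 2 3 4 4 8 8

C = [6/41, 14/41, 18/41, 23/41, 31/41, 32/41, 32/41, 32/41, 1]
j=0: u_0=7/90 ∈ [0, 6/41) → index 0
j=1: u_1=17/90 ∈ [6/41, 14/41) → index 1
j=2: u_2=3/10 ∈ [6/41, 14/41) → index 1
j=3: u_3=37/90 ∈ [14/41, 18/41) → index 2
j=4: u_4=47/90 ∈ [18/41, 23/41) → index 3
j=5: u_5=19/30 ∈ [23/41, 31/41) → index 4
j=6: u_6=67/90 ∈ [23/41, 31/41) → index 4
j=7: u_7=77/90 ∈ [32/41, 1) → index 8
j=8: u_8=29/30 ∈ [32/41, 1) → index 8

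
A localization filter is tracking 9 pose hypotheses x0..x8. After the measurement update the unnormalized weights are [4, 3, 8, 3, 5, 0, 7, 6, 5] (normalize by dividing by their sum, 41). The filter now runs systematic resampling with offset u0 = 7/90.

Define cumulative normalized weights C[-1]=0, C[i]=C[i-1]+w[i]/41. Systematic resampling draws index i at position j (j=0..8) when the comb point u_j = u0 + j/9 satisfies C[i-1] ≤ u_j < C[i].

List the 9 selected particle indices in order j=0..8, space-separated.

0 2 2 3 4 6 7 7 8

C = [4/41, 7/41, 15/41, 18/41, 23/41, 23/41, 30/41, 36/41, 1]
j=0: u_0=7/90 ∈ [0, 4/41) → index 0
j=1: u_1=17/90 ∈ [7/41, 15/41) → index 2
j=2: u_2=3/10 ∈ [7/41, 15/41) → index 2
j=3: u_3=37/90 ∈ [15/41, 18/41) → index 3
j=4: u_4=47/90 ∈ [18/41, 23/41) → index 4
j=5: u_5=19/30 ∈ [23/41, 30/41) → index 6
j=6: u_6=67/90 ∈ [30/41, 36/41) → index 7
j=7: u_7=77/90 ∈ [30/41, 36/41) → index 7
j=8: u_8=29/30 ∈ [36/41, 1) → index 8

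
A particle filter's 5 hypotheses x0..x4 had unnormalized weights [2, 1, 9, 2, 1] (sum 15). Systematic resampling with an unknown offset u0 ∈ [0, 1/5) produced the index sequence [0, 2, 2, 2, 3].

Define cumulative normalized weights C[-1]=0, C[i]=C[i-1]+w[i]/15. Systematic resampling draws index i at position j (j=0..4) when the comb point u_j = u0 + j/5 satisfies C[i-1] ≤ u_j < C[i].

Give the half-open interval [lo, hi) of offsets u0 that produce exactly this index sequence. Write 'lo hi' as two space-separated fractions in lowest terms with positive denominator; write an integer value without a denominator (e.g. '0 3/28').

0 2/15

C = [2/15, 1/5, 4/5, 14/15, 1]
j=0 picked index 0: u0 ∈ [0, 2/15)
j=1 picked index 2: u0 ∈ [0, 3/5)
j=2 picked index 2: u0 ∈ [-1/5, 2/5)
j=3 picked index 2: u0 ∈ [-2/5, 1/5)
j=4 picked index 3: u0 ∈ [0, 2/15)
intersection: [0, 2/15)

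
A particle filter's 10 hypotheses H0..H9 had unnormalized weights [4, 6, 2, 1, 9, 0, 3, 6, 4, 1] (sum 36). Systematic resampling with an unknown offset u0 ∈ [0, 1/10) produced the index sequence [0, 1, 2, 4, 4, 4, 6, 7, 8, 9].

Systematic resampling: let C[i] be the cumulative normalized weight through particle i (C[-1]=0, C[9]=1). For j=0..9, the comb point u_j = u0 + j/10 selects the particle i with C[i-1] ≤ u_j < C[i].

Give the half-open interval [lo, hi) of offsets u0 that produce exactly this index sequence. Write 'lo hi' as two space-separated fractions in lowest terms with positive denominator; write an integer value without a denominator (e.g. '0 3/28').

C = [1/9, 5/18, 1/3, 13/36, 11/18, 11/18, 25/36, 31/36, 35/36, 1]
j=0 picked index 0: u0 ∈ [0, 1/9)
j=1 picked index 1: u0 ∈ [1/90, 8/45)
j=2 picked index 2: u0 ∈ [7/90, 2/15)
j=3 picked index 4: u0 ∈ [11/180, 14/45)
j=4 picked index 4: u0 ∈ [-7/180, 19/90)
j=5 picked index 4: u0 ∈ [-5/36, 1/9)
j=6 picked index 6: u0 ∈ [1/90, 17/180)
j=7 picked index 7: u0 ∈ [-1/180, 29/180)
j=8 picked index 8: u0 ∈ [11/180, 31/180)
j=9 picked index 9: u0 ∈ [13/180, 1/10)
intersection: [7/90, 17/180)

7/90 17/180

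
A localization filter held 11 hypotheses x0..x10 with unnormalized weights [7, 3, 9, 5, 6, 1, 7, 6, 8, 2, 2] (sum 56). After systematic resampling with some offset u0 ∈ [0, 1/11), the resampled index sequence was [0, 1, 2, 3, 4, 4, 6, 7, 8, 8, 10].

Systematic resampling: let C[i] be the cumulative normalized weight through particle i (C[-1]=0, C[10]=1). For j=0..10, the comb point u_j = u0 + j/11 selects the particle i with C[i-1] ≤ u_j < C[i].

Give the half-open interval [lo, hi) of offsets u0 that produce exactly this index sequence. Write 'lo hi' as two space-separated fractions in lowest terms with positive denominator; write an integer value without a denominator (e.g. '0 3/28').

41/616 25/308

C = [1/8, 5/28, 19/56, 3/7, 15/28, 31/56, 19/28, 11/14, 13/14, 27/28, 1]
j=0 picked index 0: u0 ∈ [0, 1/8)
j=1 picked index 1: u0 ∈ [3/88, 27/308)
j=2 picked index 2: u0 ∈ [-1/308, 97/616)
j=3 picked index 3: u0 ∈ [41/616, 12/77)
j=4 picked index 4: u0 ∈ [5/77, 53/308)
j=5 picked index 4: u0 ∈ [-2/77, 25/308)
j=6 picked index 6: u0 ∈ [5/616, 41/308)
j=7 picked index 7: u0 ∈ [13/308, 23/154)
j=8 picked index 8: u0 ∈ [9/154, 31/154)
j=9 picked index 8: u0 ∈ [-5/154, 17/154)
j=10 picked index 10: u0 ∈ [17/308, 1/11)
intersection: [41/616, 25/308)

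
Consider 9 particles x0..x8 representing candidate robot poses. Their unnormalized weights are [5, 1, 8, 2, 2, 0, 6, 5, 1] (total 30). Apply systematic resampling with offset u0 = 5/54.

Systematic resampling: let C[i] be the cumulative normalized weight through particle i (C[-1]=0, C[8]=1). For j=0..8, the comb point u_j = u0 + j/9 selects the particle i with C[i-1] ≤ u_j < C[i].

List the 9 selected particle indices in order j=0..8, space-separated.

0 2 2 2 4 6 6 7 8

C = [1/6, 1/5, 7/15, 8/15, 3/5, 3/5, 4/5, 29/30, 1]
j=0: u_0=5/54 ∈ [0, 1/6) → index 0
j=1: u_1=11/54 ∈ [1/5, 7/15) → index 2
j=2: u_2=17/54 ∈ [1/5, 7/15) → index 2
j=3: u_3=23/54 ∈ [1/5, 7/15) → index 2
j=4: u_4=29/54 ∈ [8/15, 3/5) → index 4
j=5: u_5=35/54 ∈ [3/5, 4/5) → index 6
j=6: u_6=41/54 ∈ [3/5, 4/5) → index 6
j=7: u_7=47/54 ∈ [4/5, 29/30) → index 7
j=8: u_8=53/54 ∈ [29/30, 1) → index 8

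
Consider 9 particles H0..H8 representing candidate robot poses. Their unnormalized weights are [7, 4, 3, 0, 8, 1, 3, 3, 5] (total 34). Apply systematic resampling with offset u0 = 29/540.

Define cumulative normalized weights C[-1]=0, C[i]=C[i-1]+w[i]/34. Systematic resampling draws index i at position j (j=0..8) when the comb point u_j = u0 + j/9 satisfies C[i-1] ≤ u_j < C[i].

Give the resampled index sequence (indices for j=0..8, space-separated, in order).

0 0 1 2 4 4 6 7 8

C = [7/34, 11/34, 7/17, 7/17, 11/17, 23/34, 13/17, 29/34, 1]
j=0: u_0=29/540 ∈ [0, 7/34) → index 0
j=1: u_1=89/540 ∈ [0, 7/34) → index 0
j=2: u_2=149/540 ∈ [7/34, 11/34) → index 1
j=3: u_3=209/540 ∈ [11/34, 7/17) → index 2
j=4: u_4=269/540 ∈ [7/17, 11/17) → index 4
j=5: u_5=329/540 ∈ [7/17, 11/17) → index 4
j=6: u_6=389/540 ∈ [23/34, 13/17) → index 6
j=7: u_7=449/540 ∈ [13/17, 29/34) → index 7
j=8: u_8=509/540 ∈ [29/34, 1) → index 8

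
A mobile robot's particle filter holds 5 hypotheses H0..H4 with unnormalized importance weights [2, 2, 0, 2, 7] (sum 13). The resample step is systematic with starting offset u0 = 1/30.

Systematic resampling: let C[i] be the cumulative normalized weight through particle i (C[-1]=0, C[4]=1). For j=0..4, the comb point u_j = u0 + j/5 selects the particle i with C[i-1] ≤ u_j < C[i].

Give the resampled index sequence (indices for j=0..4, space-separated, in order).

C = [2/13, 4/13, 4/13, 6/13, 1]
j=0: u_0=1/30 ∈ [0, 2/13) → index 0
j=1: u_1=7/30 ∈ [2/13, 4/13) → index 1
j=2: u_2=13/30 ∈ [4/13, 6/13) → index 3
j=3: u_3=19/30 ∈ [6/13, 1) → index 4
j=4: u_4=5/6 ∈ [6/13, 1) → index 4

0 1 3 4 4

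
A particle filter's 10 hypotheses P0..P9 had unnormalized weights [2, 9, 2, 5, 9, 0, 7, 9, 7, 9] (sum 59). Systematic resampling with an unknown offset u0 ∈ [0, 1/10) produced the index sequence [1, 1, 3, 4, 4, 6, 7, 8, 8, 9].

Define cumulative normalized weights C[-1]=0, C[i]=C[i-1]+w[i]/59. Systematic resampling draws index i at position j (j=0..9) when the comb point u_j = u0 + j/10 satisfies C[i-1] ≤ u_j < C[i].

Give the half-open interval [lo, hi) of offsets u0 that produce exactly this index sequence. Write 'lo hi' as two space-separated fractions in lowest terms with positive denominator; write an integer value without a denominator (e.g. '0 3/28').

2/59 14/295

C = [2/59, 11/59, 13/59, 18/59, 27/59, 27/59, 34/59, 43/59, 50/59, 1]
j=0 picked index 1: u0 ∈ [2/59, 11/59)
j=1 picked index 1: u0 ∈ [-39/590, 51/590)
j=2 picked index 3: u0 ∈ [6/295, 31/295)
j=3 picked index 4: u0 ∈ [3/590, 93/590)
j=4 picked index 4: u0 ∈ [-28/295, 17/295)
j=5 picked index 6: u0 ∈ [-5/118, 9/118)
j=6 picked index 7: u0 ∈ [-7/295, 38/295)
j=7 picked index 8: u0 ∈ [17/590, 87/590)
j=8 picked index 8: u0 ∈ [-21/295, 14/295)
j=9 picked index 9: u0 ∈ [-31/590, 1/10)
intersection: [2/59, 14/295)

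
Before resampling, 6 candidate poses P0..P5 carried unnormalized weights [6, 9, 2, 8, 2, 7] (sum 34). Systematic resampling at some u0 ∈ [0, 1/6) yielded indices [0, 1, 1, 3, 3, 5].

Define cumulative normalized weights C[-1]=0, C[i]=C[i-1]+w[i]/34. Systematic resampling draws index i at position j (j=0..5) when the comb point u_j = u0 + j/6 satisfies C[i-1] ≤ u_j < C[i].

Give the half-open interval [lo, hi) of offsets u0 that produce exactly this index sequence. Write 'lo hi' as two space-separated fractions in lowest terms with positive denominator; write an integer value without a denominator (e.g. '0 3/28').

1/102 7/102

C = [3/17, 15/34, 1/2, 25/34, 27/34, 1]
j=0 picked index 0: u0 ∈ [0, 3/17)
j=1 picked index 1: u0 ∈ [1/102, 14/51)
j=2 picked index 1: u0 ∈ [-8/51, 11/102)
j=3 picked index 3: u0 ∈ [0, 4/17)
j=4 picked index 3: u0 ∈ [-1/6, 7/102)
j=5 picked index 5: u0 ∈ [-2/51, 1/6)
intersection: [1/102, 7/102)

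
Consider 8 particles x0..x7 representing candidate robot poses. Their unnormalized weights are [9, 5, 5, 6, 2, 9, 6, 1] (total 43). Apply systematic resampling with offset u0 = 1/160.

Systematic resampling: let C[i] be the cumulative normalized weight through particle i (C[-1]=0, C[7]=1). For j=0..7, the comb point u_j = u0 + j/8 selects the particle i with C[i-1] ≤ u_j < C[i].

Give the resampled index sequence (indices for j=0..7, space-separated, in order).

0 0 1 2 3 5 5 6

C = [9/43, 14/43, 19/43, 25/43, 27/43, 36/43, 42/43, 1]
j=0: u_0=1/160 ∈ [0, 9/43) → index 0
j=1: u_1=21/160 ∈ [0, 9/43) → index 0
j=2: u_2=41/160 ∈ [9/43, 14/43) → index 1
j=3: u_3=61/160 ∈ [14/43, 19/43) → index 2
j=4: u_4=81/160 ∈ [19/43, 25/43) → index 3
j=5: u_5=101/160 ∈ [27/43, 36/43) → index 5
j=6: u_6=121/160 ∈ [27/43, 36/43) → index 5
j=7: u_7=141/160 ∈ [36/43, 42/43) → index 6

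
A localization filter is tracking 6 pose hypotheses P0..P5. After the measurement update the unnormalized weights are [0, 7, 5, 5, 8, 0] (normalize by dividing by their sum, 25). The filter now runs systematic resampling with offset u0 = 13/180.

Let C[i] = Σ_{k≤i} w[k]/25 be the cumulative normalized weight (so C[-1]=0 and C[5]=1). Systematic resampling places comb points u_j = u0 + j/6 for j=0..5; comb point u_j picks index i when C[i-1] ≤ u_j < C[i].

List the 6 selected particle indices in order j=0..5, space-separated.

1 1 2 3 4 4

C = [0, 7/25, 12/25, 17/25, 1, 1]
j=0: u_0=13/180 ∈ [0, 7/25) → index 1
j=1: u_1=43/180 ∈ [0, 7/25) → index 1
j=2: u_2=73/180 ∈ [7/25, 12/25) → index 2
j=3: u_3=103/180 ∈ [12/25, 17/25) → index 3
j=4: u_4=133/180 ∈ [17/25, 1) → index 4
j=5: u_5=163/180 ∈ [17/25, 1) → index 4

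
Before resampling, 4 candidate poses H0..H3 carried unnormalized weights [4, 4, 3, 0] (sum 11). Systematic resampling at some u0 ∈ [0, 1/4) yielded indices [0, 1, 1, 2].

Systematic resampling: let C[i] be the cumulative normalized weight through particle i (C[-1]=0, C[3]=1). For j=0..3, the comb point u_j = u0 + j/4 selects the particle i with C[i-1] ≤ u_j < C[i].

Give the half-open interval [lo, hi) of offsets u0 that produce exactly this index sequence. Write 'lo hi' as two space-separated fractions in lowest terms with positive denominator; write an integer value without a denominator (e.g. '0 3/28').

5/44 5/22

C = [4/11, 8/11, 1, 1]
j=0 picked index 0: u0 ∈ [0, 4/11)
j=1 picked index 1: u0 ∈ [5/44, 21/44)
j=2 picked index 1: u0 ∈ [-3/22, 5/22)
j=3 picked index 2: u0 ∈ [-1/44, 1/4)
intersection: [5/44, 5/22)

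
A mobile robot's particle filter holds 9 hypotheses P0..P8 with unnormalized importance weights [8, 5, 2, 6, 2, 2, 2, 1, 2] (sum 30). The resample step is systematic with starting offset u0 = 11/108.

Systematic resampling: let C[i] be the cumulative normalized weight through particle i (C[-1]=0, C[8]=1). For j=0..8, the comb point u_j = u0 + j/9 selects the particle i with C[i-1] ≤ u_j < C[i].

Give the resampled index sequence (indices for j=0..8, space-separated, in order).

C = [4/15, 13/30, 1/2, 7/10, 23/30, 5/6, 9/10, 14/15, 1]
j=0: u_0=11/108 ∈ [0, 4/15) → index 0
j=1: u_1=23/108 ∈ [0, 4/15) → index 0
j=2: u_2=35/108 ∈ [4/15, 13/30) → index 1
j=3: u_3=47/108 ∈ [13/30, 1/2) → index 2
j=4: u_4=59/108 ∈ [1/2, 7/10) → index 3
j=5: u_5=71/108 ∈ [1/2, 7/10) → index 3
j=6: u_6=83/108 ∈ [23/30, 5/6) → index 5
j=7: u_7=95/108 ∈ [5/6, 9/10) → index 6
j=8: u_8=107/108 ∈ [14/15, 1) → index 8

0 0 1 2 3 3 5 6 8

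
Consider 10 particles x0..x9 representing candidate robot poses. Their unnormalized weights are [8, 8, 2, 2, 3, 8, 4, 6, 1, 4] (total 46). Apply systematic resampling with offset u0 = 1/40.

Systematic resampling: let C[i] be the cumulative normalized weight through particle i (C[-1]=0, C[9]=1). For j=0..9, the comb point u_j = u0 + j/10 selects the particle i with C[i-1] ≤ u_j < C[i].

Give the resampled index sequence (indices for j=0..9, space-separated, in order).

C = [4/23, 8/23, 9/23, 10/23, 1/2, 31/46, 35/46, 41/46, 21/23, 1]
j=0: u_0=1/40 ∈ [0, 4/23) → index 0
j=1: u_1=1/8 ∈ [0, 4/23) → index 0
j=2: u_2=9/40 ∈ [4/23, 8/23) → index 1
j=3: u_3=13/40 ∈ [4/23, 8/23) → index 1
j=4: u_4=17/40 ∈ [9/23, 10/23) → index 3
j=5: u_5=21/40 ∈ [1/2, 31/46) → index 5
j=6: u_6=5/8 ∈ [1/2, 31/46) → index 5
j=7: u_7=29/40 ∈ [31/46, 35/46) → index 6
j=8: u_8=33/40 ∈ [35/46, 41/46) → index 7
j=9: u_9=37/40 ∈ [21/23, 1) → index 9

0 0 1 1 3 5 5 6 7 9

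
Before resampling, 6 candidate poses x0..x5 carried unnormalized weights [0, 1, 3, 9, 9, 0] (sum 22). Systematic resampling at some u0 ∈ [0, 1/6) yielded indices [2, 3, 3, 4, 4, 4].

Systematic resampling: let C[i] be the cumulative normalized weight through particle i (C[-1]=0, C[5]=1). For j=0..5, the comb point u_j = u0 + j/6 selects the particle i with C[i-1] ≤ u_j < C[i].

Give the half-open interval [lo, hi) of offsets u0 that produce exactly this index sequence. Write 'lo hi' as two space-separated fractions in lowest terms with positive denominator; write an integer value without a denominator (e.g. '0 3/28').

C = [0, 1/22, 2/11, 13/22, 1, 1]
j=0 picked index 2: u0 ∈ [1/22, 2/11)
j=1 picked index 3: u0 ∈ [1/66, 14/33)
j=2 picked index 3: u0 ∈ [-5/33, 17/66)
j=3 picked index 4: u0 ∈ [1/11, 1/2)
j=4 picked index 4: u0 ∈ [-5/66, 1/3)
j=5 picked index 4: u0 ∈ [-8/33, 1/6)
intersection: [1/11, 1/6)

1/11 1/6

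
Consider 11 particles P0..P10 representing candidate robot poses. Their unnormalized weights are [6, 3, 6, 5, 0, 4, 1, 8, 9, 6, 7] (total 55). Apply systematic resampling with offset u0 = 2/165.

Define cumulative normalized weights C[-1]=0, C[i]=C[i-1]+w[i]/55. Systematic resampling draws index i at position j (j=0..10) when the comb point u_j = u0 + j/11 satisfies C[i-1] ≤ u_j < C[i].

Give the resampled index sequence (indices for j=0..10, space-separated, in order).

C = [6/55, 9/55, 3/11, 4/11, 4/11, 24/55, 5/11, 3/5, 42/55, 48/55, 1]
j=0: u_0=2/165 ∈ [0, 6/55) → index 0
j=1: u_1=17/165 ∈ [0, 6/55) → index 0
j=2: u_2=32/165 ∈ [9/55, 3/11) → index 2
j=3: u_3=47/165 ∈ [3/11, 4/11) → index 3
j=4: u_4=62/165 ∈ [4/11, 24/55) → index 5
j=5: u_5=7/15 ∈ [5/11, 3/5) → index 7
j=6: u_6=92/165 ∈ [5/11, 3/5) → index 7
j=7: u_7=107/165 ∈ [3/5, 42/55) → index 8
j=8: u_8=122/165 ∈ [3/5, 42/55) → index 8
j=9: u_9=137/165 ∈ [42/55, 48/55) → index 9
j=10: u_10=152/165 ∈ [48/55, 1) → index 10

0 0 2 3 5 7 7 8 8 9 10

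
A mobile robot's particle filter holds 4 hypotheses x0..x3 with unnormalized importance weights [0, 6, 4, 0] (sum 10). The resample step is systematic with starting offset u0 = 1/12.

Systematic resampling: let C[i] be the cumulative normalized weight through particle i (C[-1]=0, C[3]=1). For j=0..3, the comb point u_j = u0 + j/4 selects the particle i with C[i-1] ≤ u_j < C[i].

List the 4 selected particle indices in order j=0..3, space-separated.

1 1 1 2

C = [0, 3/5, 1, 1]
j=0: u_0=1/12 ∈ [0, 3/5) → index 1
j=1: u_1=1/3 ∈ [0, 3/5) → index 1
j=2: u_2=7/12 ∈ [0, 3/5) → index 1
j=3: u_3=5/6 ∈ [3/5, 1) → index 2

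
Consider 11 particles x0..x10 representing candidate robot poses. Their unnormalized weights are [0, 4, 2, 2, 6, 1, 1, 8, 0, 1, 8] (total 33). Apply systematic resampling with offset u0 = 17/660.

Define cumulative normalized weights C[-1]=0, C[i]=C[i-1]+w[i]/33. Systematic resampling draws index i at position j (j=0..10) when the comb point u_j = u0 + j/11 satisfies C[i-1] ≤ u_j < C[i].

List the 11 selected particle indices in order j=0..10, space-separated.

C = [0, 4/33, 2/11, 8/33, 14/33, 5/11, 16/33, 8/11, 8/11, 25/33, 1]
j=0: u_0=17/660 ∈ [0, 4/33) → index 1
j=1: u_1=7/60 ∈ [0, 4/33) → index 1
j=2: u_2=137/660 ∈ [2/11, 8/33) → index 3
j=3: u_3=197/660 ∈ [8/33, 14/33) → index 4
j=4: u_4=257/660 ∈ [8/33, 14/33) → index 4
j=5: u_5=317/660 ∈ [5/11, 16/33) → index 6
j=6: u_6=377/660 ∈ [16/33, 8/11) → index 7
j=7: u_7=437/660 ∈ [16/33, 8/11) → index 7
j=8: u_8=497/660 ∈ [8/11, 25/33) → index 9
j=9: u_9=557/660 ∈ [25/33, 1) → index 10
j=10: u_10=617/660 ∈ [25/33, 1) → index 10

1 1 3 4 4 6 7 7 9 10 10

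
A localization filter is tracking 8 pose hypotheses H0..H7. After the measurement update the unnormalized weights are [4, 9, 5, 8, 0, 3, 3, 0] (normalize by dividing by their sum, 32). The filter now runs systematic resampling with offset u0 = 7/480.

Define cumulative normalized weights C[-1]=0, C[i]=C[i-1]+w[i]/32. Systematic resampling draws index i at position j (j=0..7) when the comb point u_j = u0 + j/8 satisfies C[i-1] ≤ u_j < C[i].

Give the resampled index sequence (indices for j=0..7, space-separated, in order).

0 1 1 1 2 3 3 5

C = [1/8, 13/32, 9/16, 13/16, 13/16, 29/32, 1, 1]
j=0: u_0=7/480 ∈ [0, 1/8) → index 0
j=1: u_1=67/480 ∈ [1/8, 13/32) → index 1
j=2: u_2=127/480 ∈ [1/8, 13/32) → index 1
j=3: u_3=187/480 ∈ [1/8, 13/32) → index 1
j=4: u_4=247/480 ∈ [13/32, 9/16) → index 2
j=5: u_5=307/480 ∈ [9/16, 13/16) → index 3
j=6: u_6=367/480 ∈ [9/16, 13/16) → index 3
j=7: u_7=427/480 ∈ [13/16, 29/32) → index 5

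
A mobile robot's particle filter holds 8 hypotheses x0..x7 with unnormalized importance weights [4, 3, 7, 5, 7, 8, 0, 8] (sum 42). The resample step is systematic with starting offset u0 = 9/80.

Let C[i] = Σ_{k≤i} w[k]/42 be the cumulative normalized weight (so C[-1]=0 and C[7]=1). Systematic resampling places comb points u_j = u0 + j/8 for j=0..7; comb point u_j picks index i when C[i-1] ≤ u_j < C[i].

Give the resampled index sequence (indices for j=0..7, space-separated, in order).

C = [2/21, 1/6, 1/3, 19/42, 13/21, 17/21, 17/21, 1]
j=0: u_0=9/80 ∈ [2/21, 1/6) → index 1
j=1: u_1=19/80 ∈ [1/6, 1/3) → index 2
j=2: u_2=29/80 ∈ [1/3, 19/42) → index 3
j=3: u_3=39/80 ∈ [19/42, 13/21) → index 4
j=4: u_4=49/80 ∈ [19/42, 13/21) → index 4
j=5: u_5=59/80 ∈ [13/21, 17/21) → index 5
j=6: u_6=69/80 ∈ [17/21, 1) → index 7
j=7: u_7=79/80 ∈ [17/21, 1) → index 7

1 2 3 4 4 5 7 7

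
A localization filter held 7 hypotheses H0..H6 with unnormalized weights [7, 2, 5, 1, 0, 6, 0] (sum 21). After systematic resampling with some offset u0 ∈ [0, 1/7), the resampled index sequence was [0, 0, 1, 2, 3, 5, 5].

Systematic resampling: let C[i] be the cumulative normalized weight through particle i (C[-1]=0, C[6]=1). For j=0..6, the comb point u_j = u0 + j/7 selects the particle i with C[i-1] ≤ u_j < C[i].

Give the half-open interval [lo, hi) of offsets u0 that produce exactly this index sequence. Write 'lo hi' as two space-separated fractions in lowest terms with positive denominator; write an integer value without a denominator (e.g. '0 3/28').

C = [1/3, 3/7, 2/3, 5/7, 5/7, 1, 1]
j=0 picked index 0: u0 ∈ [0, 1/3)
j=1 picked index 0: u0 ∈ [-1/7, 4/21)
j=2 picked index 1: u0 ∈ [1/21, 1/7)
j=3 picked index 2: u0 ∈ [0, 5/21)
j=4 picked index 3: u0 ∈ [2/21, 1/7)
j=5 picked index 5: u0 ∈ [0, 2/7)
j=6 picked index 5: u0 ∈ [-1/7, 1/7)
intersection: [2/21, 1/7)

2/21 1/7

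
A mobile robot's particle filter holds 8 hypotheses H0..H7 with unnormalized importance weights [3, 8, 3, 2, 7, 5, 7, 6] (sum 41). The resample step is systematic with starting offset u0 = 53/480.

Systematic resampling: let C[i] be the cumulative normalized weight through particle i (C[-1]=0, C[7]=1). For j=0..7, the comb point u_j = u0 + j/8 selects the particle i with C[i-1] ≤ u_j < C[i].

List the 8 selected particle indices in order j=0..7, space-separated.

C = [3/41, 11/41, 14/41, 16/41, 23/41, 28/41, 35/41, 1]
j=0: u_0=53/480 ∈ [3/41, 11/41) → index 1
j=1: u_1=113/480 ∈ [3/41, 11/41) → index 1
j=2: u_2=173/480 ∈ [14/41, 16/41) → index 3
j=3: u_3=233/480 ∈ [16/41, 23/41) → index 4
j=4: u_4=293/480 ∈ [23/41, 28/41) → index 5
j=5: u_5=353/480 ∈ [28/41, 35/41) → index 6
j=6: u_6=413/480 ∈ [35/41, 1) → index 7
j=7: u_7=473/480 ∈ [35/41, 1) → index 7

1 1 3 4 5 6 7 7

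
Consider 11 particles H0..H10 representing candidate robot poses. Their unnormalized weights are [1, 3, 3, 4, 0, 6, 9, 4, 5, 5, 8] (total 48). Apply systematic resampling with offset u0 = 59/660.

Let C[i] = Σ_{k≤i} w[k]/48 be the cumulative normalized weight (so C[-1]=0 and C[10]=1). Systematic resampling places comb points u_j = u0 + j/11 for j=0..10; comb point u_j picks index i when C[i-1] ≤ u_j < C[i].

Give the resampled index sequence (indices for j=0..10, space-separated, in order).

C = [1/48, 1/12, 7/48, 11/48, 11/48, 17/48, 13/24, 5/8, 35/48, 5/6, 1]
j=0: u_0=59/660 ∈ [1/12, 7/48) → index 2
j=1: u_1=119/660 ∈ [7/48, 11/48) → index 3
j=2: u_2=179/660 ∈ [11/48, 17/48) → index 5
j=3: u_3=239/660 ∈ [17/48, 13/24) → index 6
j=4: u_4=299/660 ∈ [17/48, 13/24) → index 6
j=5: u_5=359/660 ∈ [13/24, 5/8) → index 7
j=6: u_6=419/660 ∈ [5/8, 35/48) → index 8
j=7: u_7=479/660 ∈ [5/8, 35/48) → index 8
j=8: u_8=49/60 ∈ [35/48, 5/6) → index 9
j=9: u_9=599/660 ∈ [5/6, 1) → index 10
j=10: u_10=659/660 ∈ [5/6, 1) → index 10

2 3 5 6 6 7 8 8 9 10 10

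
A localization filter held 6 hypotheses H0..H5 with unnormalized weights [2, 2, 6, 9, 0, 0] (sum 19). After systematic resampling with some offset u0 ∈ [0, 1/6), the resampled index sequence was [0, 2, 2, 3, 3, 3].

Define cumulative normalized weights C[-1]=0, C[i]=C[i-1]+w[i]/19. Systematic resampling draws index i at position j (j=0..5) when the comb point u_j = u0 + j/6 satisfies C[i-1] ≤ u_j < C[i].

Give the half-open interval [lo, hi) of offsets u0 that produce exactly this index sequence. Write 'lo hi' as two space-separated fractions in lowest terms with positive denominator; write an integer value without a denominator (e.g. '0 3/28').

C = [2/19, 4/19, 10/19, 1, 1, 1]
j=0 picked index 0: u0 ∈ [0, 2/19)
j=1 picked index 2: u0 ∈ [5/114, 41/114)
j=2 picked index 2: u0 ∈ [-7/57, 11/57)
j=3 picked index 3: u0 ∈ [1/38, 1/2)
j=4 picked index 3: u0 ∈ [-8/57, 1/3)
j=5 picked index 3: u0 ∈ [-35/114, 1/6)
intersection: [5/114, 2/19)

5/114 2/19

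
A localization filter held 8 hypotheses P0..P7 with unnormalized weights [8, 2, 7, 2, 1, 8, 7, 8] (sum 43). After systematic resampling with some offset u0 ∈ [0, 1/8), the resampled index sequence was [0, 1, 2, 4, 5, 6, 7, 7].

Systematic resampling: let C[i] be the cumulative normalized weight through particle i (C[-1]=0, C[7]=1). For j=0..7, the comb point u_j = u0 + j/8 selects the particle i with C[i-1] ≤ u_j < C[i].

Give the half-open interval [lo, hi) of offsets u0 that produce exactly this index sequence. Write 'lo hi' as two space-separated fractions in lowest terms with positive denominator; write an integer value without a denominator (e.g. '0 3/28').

C = [8/43, 10/43, 17/43, 19/43, 20/43, 28/43, 35/43, 1]
j=0 picked index 0: u0 ∈ [0, 8/43)
j=1 picked index 1: u0 ∈ [21/344, 37/344)
j=2 picked index 2: u0 ∈ [-3/172, 25/172)
j=3 picked index 4: u0 ∈ [23/344, 31/344)
j=4 picked index 5: u0 ∈ [-3/86, 13/86)
j=5 picked index 6: u0 ∈ [9/344, 65/344)
j=6 picked index 7: u0 ∈ [11/172, 1/4)
j=7 picked index 7: u0 ∈ [-21/344, 1/8)
intersection: [23/344, 31/344)

23/344 31/344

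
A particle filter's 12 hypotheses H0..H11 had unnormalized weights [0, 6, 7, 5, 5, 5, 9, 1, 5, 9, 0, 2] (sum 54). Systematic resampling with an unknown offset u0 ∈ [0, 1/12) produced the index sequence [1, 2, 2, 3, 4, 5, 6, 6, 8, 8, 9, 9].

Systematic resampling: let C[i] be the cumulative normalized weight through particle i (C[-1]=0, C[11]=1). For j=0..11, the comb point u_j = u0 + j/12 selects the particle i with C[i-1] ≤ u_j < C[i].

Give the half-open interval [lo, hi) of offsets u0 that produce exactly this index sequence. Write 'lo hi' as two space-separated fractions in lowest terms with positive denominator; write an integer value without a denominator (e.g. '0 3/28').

1/27 5/108

C = [0, 1/9, 13/54, 1/3, 23/54, 14/27, 37/54, 19/27, 43/54, 26/27, 26/27, 1]
j=0 picked index 1: u0 ∈ [0, 1/9)
j=1 picked index 2: u0 ∈ [1/36, 17/108)
j=2 picked index 2: u0 ∈ [-1/18, 2/27)
j=3 picked index 3: u0 ∈ [-1/108, 1/12)
j=4 picked index 4: u0 ∈ [0, 5/54)
j=5 picked index 5: u0 ∈ [1/108, 11/108)
j=6 picked index 6: u0 ∈ [1/54, 5/27)
j=7 picked index 6: u0 ∈ [-7/108, 11/108)
j=8 picked index 8: u0 ∈ [1/27, 7/54)
j=9 picked index 8: u0 ∈ [-5/108, 5/108)
j=10 picked index 9: u0 ∈ [-1/27, 7/54)
j=11 picked index 9: u0 ∈ [-13/108, 5/108)
intersection: [1/27, 5/108)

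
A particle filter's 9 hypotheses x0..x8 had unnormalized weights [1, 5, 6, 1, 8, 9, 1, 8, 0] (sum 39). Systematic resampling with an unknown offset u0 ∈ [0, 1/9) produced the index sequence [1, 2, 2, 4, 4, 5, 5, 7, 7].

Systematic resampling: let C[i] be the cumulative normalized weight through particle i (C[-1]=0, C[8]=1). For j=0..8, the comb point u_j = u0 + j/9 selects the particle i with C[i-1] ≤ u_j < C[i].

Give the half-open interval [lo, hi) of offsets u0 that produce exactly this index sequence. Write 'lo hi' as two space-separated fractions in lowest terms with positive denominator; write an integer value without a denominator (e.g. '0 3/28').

C = [1/39, 2/13, 4/13, 1/3, 7/13, 10/13, 31/39, 1, 1]
j=0 picked index 1: u0 ∈ [1/39, 2/13)
j=1 picked index 2: u0 ∈ [5/117, 23/117)
j=2 picked index 2: u0 ∈ [-8/117, 10/117)
j=3 picked index 4: u0 ∈ [0, 8/39)
j=4 picked index 4: u0 ∈ [-1/9, 11/117)
j=5 picked index 5: u0 ∈ [-2/117, 25/117)
j=6 picked index 5: u0 ∈ [-5/39, 4/39)
j=7 picked index 7: u0 ∈ [2/117, 2/9)
j=8 picked index 7: u0 ∈ [-11/117, 1/9)
intersection: [5/117, 10/117)

5/117 10/117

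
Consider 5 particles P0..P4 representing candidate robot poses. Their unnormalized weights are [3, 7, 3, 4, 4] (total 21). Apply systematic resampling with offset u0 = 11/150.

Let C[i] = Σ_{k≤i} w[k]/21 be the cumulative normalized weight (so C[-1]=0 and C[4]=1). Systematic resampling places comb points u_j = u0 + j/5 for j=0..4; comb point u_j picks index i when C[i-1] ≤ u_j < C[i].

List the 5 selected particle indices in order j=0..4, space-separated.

0 1 1 3 4

C = [1/7, 10/21, 13/21, 17/21, 1]
j=0: u_0=11/150 ∈ [0, 1/7) → index 0
j=1: u_1=41/150 ∈ [1/7, 10/21) → index 1
j=2: u_2=71/150 ∈ [1/7, 10/21) → index 1
j=3: u_3=101/150 ∈ [13/21, 17/21) → index 3
j=4: u_4=131/150 ∈ [17/21, 1) → index 4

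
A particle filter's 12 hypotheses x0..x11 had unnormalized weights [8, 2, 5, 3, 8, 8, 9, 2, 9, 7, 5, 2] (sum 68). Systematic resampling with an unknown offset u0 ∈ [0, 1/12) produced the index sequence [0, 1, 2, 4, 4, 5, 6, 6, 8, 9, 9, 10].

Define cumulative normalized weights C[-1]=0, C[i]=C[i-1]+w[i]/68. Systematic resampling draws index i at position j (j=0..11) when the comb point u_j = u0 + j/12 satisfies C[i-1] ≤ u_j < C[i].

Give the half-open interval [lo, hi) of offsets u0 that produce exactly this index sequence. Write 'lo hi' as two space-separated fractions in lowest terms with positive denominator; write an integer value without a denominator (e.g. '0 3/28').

C = [2/17, 5/34, 15/68, 9/34, 13/34, 1/2, 43/68, 45/68, 27/34, 61/68, 33/34, 1]
j=0 picked index 0: u0 ∈ [0, 2/17)
j=1 picked index 1: u0 ∈ [7/204, 13/204)
j=2 picked index 2: u0 ∈ [-1/51, 11/204)
j=3 picked index 4: u0 ∈ [1/68, 9/68)
j=4 picked index 4: u0 ∈ [-7/102, 5/102)
j=5 picked index 5: u0 ∈ [-7/204, 1/12)
j=6 picked index 6: u0 ∈ [0, 9/68)
j=7 picked index 6: u0 ∈ [-1/12, 5/102)
j=8 picked index 8: u0 ∈ [-1/204, 13/102)
j=9 picked index 9: u0 ∈ [3/68, 5/34)
j=10 picked index 9: u0 ∈ [-2/51, 13/204)
j=11 picked index 10: u0 ∈ [-1/51, 11/204)
intersection: [3/68, 5/102)

3/68 5/102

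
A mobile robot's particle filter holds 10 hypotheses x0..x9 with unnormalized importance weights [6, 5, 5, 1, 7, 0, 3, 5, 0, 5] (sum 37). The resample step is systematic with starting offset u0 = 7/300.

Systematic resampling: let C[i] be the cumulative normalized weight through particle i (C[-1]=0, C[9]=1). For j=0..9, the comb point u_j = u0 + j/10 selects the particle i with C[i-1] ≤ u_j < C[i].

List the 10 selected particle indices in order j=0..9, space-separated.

C = [6/37, 11/37, 16/37, 17/37, 24/37, 24/37, 27/37, 32/37, 32/37, 1]
j=0: u_0=7/300 ∈ [0, 6/37) → index 0
j=1: u_1=37/300 ∈ [0, 6/37) → index 0
j=2: u_2=67/300 ∈ [6/37, 11/37) → index 1
j=3: u_3=97/300 ∈ [11/37, 16/37) → index 2
j=4: u_4=127/300 ∈ [11/37, 16/37) → index 2
j=5: u_5=157/300 ∈ [17/37, 24/37) → index 4
j=6: u_6=187/300 ∈ [17/37, 24/37) → index 4
j=7: u_7=217/300 ∈ [24/37, 27/37) → index 6
j=8: u_8=247/300 ∈ [27/37, 32/37) → index 7
j=9: u_9=277/300 ∈ [32/37, 1) → index 9

0 0 1 2 2 4 4 6 7 9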